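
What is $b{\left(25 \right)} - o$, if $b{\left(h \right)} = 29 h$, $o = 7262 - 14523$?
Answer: $7986$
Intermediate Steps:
$o = -7261$ ($o = 7262 - 14523 = -7261$)
$b{\left(25 \right)} - o = 29 \cdot 25 - -7261 = 725 + 7261 = 7986$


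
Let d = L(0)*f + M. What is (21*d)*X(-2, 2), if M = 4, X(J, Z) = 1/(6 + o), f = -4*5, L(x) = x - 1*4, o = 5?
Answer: 1764/11 ≈ 160.36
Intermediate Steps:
L(x) = -4 + x (L(x) = x - 4 = -4 + x)
f = -20
X(J, Z) = 1/11 (X(J, Z) = 1/(6 + 5) = 1/11)
d = 84 (d = (-4 + 0)*(-20) + 4 = -4*(-20) + 4 = 80 + 4 = 84)
(21*d)*X(-2, 2) = (21*84)*(1/11) = 1764*(1/11) = 1764/11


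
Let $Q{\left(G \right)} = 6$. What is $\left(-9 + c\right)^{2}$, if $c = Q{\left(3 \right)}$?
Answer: $9$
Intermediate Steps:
$c = 6$
$\left(-9 + c\right)^{2} = \left(-9 + 6\right)^{2} = \left(-3\right)^{2} = 9$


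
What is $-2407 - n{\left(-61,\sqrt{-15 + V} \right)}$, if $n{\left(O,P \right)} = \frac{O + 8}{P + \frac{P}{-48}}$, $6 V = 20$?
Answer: $-2407 - \frac{2544 i \sqrt{105}}{1645} \approx -2407.0 - 15.847 i$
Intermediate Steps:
$V = \frac{10}{3}$ ($V = \frac{1}{6} \cdot 20 = \frac{10}{3} \approx 3.3333$)
$n{\left(O,P \right)} = \frac{48 \left(8 + O\right)}{47 P}$ ($n{\left(O,P \right)} = \frac{8 + O}{P + P \left(- \frac{1}{48}\right)} = \frac{8 + O}{P - \frac{P}{48}} = \frac{8 + O}{\frac{47}{48} P} = \left(8 + O\right) \frac{48}{47 P} = \frac{48 \left(8 + O\right)}{47 P}$)
$-2407 - n{\left(-61,\sqrt{-15 + V} \right)} = -2407 - \frac{48 \left(8 - 61\right)}{47 \sqrt{-15 + \frac{10}{3}}} = -2407 - \frac{48}{47} \frac{1}{\sqrt{- \frac{35}{3}}} \left(-53\right) = -2407 - \frac{48}{47} \frac{1}{\frac{1}{3} i \sqrt{105}} \left(-53\right) = -2407 - \frac{48}{47} \left(- \frac{i \sqrt{105}}{35}\right) \left(-53\right) = -2407 - \frac{2544 i \sqrt{105}}{1645}$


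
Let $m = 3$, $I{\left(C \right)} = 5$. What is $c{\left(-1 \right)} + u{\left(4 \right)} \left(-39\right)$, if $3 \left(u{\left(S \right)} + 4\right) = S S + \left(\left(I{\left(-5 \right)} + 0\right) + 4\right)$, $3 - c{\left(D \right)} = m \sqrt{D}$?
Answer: $-166 - 3 i \approx -166.0 - 3.0 i$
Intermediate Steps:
$c{\left(D \right)} = 3 - 3 \sqrt{D}$
$u{\left(S \right)} = -1 + \frac{S^{2}}{3}$ ($u{\left(S \right)} = -4 + \frac{S S + \left(\left(5 + 0\right) + 4\right)}{3} = -4 + \frac{S^{2} + \left(5 + 4\right)}{3} = -4 + \frac{S^{2} + 9}{3} = -4 + \frac{9 + S^{2}}{3} = -4 + \left(3 + \frac{S^{2}}{3}\right) = -1 + \frac{S^{2}}{3}$)
$c{\left(-1 \right)} + u{\left(4 \right)} \left(-39\right) = \left(3 - 3 \sqrt{-1}\right) + \left(-1 + \frac{4^{2}}{3}\right) \left(-39\right) = \left(3 - 3 i\right) + \left(-1 + \frac{1}{3} \cdot 16\right) \left(-39\right) = \left(3 - 3 i\right) + \left(-1 + \frac{16}{3}\right) \left(-39\right) = \left(3 - 3 i\right) + \frac{13}{3} \left(-39\right) = \left(3 - 3 i\right) - 169 = -166 - 3 i$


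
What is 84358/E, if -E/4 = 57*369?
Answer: -42179/42066 ≈ -1.0027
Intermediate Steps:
E = -84132 (E = -228*369 = -4*21033 = -84132)
84358/E = 84358/(-84132) = 84358*(-1/84132) = -42179/42066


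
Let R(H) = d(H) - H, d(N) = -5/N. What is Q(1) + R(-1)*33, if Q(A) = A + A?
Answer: 200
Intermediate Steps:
Q(A) = 2*A
R(H) = -H - 5/H (R(H) = -5/H - H = -H - 5/H)
Q(1) + R(-1)*33 = 2*1 + (-1*(-1) - 5/(-1))*33 = 2 + (1 - 5*(-1))*33 = 2 + (1 + 5)*33 = 2 + 6*33 = 2 + 198 = 200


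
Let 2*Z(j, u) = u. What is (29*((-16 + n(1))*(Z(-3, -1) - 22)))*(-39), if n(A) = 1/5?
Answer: -804141/2 ≈ -4.0207e+5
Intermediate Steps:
Z(j, u) = u/2
n(A) = ⅕
(29*((-16 + n(1))*(Z(-3, -1) - 22)))*(-39) = (29*((-16 + ⅕)*((½)*(-1) - 22)))*(-39) = (29*(-79*(-½ - 22)/5))*(-39) = (29*(-79/5*(-45/2)))*(-39) = (29*(711/2))*(-39) = (20619/2)*(-39) = -804141/2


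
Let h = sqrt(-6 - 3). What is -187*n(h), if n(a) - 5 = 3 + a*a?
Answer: 187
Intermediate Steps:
h = 3*I (h = sqrt(-9) = 3*I ≈ 3.0*I)
n(a) = 8 + a**2 (n(a) = 5 + (3 + a*a) = 5 + (3 + a**2) = 8 + a**2)
-187*n(h) = -187*(8 + (3*I)**2) = -187*(8 - 9) = -187*(-1) = 187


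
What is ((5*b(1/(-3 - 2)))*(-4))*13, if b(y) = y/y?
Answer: -260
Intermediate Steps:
b(y) = 1
((5*b(1/(-3 - 2)))*(-4))*13 = ((5*1)*(-4))*13 = (5*(-4))*13 = -20*13 = -260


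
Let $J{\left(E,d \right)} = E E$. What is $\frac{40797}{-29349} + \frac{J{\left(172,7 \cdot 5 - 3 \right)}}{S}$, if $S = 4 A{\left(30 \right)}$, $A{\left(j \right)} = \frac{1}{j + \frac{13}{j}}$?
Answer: $\frac{3669987173}{16305} \approx 2.2508 \cdot 10^{5}$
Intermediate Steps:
$J{\left(E,d \right)} = E^{2}$
$S = \frac{120}{913}$ ($S = 4 \frac{30}{13 + 30^{2}} = 4 \frac{30}{13 + 900} = 4 \cdot \frac{30}{913} = \frac{120}{913} \approx 0.13143$)
$\frac{40797}{-29349} + \frac{J{\left(172,7 \cdot 5 - 3 \right)}}{S} = \frac{40797}{-29349} + \frac{172^{2}}{\frac{120}{913}} = 40797 \left(- \frac{1}{29349}\right) + 29584 \cdot \frac{913}{120} = - \frac{1511}{1087} + \frac{3376274}{15} = \frac{3669987173}{16305}$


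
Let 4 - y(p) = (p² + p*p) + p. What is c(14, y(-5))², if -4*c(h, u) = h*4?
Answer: 196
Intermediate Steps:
y(p) = 4 - p - 2*p² (y(p) = 4 - ((p² + p*p) + p) = 4 - ((p² + p²) + p) = 4 - (2*p² + p) = 4 - (p + 2*p²) = 4 + (-p - 2*p²) = 4 - p - 2*p²)
c(h, u) = -h (c(h, u) = -h*4/4 = -h)
c(14, y(-5))² = (-1*14)² = (-14)² = 196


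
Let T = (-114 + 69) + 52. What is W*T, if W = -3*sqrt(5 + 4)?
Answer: -63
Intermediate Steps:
W = -9 (W = -3*sqrt(9) = -3*3 = -9)
T = 7 (T = -45 + 52 = 7)
W*T = -9*7 = -63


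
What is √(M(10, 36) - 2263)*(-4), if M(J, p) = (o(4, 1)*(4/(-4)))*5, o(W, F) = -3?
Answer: -8*I*√562 ≈ -189.65*I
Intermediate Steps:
M(J, p) = 15 (M(J, p) = -12/(-4)*5 = -12*(-1)/4*5 = -3*(-1)*5 = 3*5 = 15)
√(M(10, 36) - 2263)*(-4) = √(15 - 2263)*(-4) = √(-2248)*(-4) = (2*I*√562)*(-4) = -8*I*√562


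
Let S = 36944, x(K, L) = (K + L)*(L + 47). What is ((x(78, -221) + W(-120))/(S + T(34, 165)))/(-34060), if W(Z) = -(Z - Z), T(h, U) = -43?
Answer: -957/48340310 ≈ -1.9797e-5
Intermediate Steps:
x(K, L) = (47 + L)*(K + L) (x(K, L) = (K + L)*(47 + L) = (47 + L)*(K + L))
W(Z) = 0 (W(Z) = -1*0 = 0)
((x(78, -221) + W(-120))/(S + T(34, 165)))/(-34060) = ((((-221)² + 47*78 + 47*(-221) + 78*(-221)) + 0)/(36944 - 43))/(-34060) = (((48841 + 3666 - 10387 - 17238) + 0)/36901)*(-1/34060) = ((24882 + 0)*(1/36901))*(-1/34060) = (24882*(1/36901))*(-1/34060) = (24882/36901)*(-1/34060) = -957/48340310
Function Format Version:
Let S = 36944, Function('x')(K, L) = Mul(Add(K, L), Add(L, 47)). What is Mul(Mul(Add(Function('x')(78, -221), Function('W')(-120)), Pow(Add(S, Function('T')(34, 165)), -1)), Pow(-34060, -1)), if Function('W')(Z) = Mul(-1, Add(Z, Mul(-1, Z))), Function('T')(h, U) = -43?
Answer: Rational(-957, 48340310) ≈ -1.9797e-5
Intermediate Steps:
Function('x')(K, L) = Mul(Add(47, L), Add(K, L)) (Function('x')(K, L) = Mul(Add(K, L), Add(47, L)) = Mul(Add(47, L), Add(K, L)))
Function('W')(Z) = 0 (Function('W')(Z) = Mul(-1, 0) = 0)
Mul(Mul(Add(Function('x')(78, -221), Function('W')(-120)), Pow(Add(S, Function('T')(34, 165)), -1)), Pow(-34060, -1)) = Mul(Mul(Add(Add(Pow(-221, 2), Mul(47, 78), Mul(47, -221), Mul(78, -221)), 0), Pow(Add(36944, -43), -1)), Pow(-34060, -1)) = Mul(Mul(Add(Add(48841, 3666, -10387, -17238), 0), Pow(36901, -1)), Rational(-1, 34060)) = Mul(Mul(Add(24882, 0), Rational(1, 36901)), Rational(-1, 34060)) = Mul(Mul(24882, Rational(1, 36901)), Rational(-1, 34060)) = Mul(Rational(24882, 36901), Rational(-1, 34060)) = Rational(-957, 48340310)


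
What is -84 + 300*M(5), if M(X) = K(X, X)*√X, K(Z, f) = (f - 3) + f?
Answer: -84 + 2100*√5 ≈ 4611.7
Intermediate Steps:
K(Z, f) = -3 + 2*f (K(Z, f) = (-3 + f) + f = -3 + 2*f)
M(X) = √X*(-3 + 2*X) (M(X) = (-3 + 2*X)*√X = √X*(-3 + 2*X))
-84 + 300*M(5) = -84 + 300*(√5*(-3 + 2*5)) = -84 + 300*(√5*(-3 + 10)) = -84 + 300*(√5*7) = -84 + 300*(7*√5) = -84 + 2100*√5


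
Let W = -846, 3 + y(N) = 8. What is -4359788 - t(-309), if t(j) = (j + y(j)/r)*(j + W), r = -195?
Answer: -61317264/13 ≈ -4.7167e+6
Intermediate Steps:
y(N) = 5 (y(N) = -3 + 8 = 5)
t(j) = (-846 + j)*(-1/39 + j) (t(j) = (j + 5/(-195))*(j - 846) = (j + 5*(-1/195))*(-846 + j) = (j - 1/39)*(-846 + j) = (-1/39 + j)*(-846 + j) = (-846 + j)*(-1/39 + j))
-4359788 - t(-309) = -4359788 - (282/13 - 1/39*(-309) - 309*(-846 - 309)) = -4359788 - (282/13 + 103/13 - 309*(-1155)) = -4359788 - (282/13 + 103/13 + 356895) = -4359788 - 1*4640020/13 = -4359788 - 4640020/13 = -61317264/13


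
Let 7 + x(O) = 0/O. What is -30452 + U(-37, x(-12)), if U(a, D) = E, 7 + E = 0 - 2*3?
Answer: -30465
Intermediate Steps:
E = -13 (E = -7 + (0 - 2*3) = -7 + (0 - 6) = -7 - 6 = -13)
x(O) = -7 (x(O) = -7 + 0/O = -7 + 0 = -7)
U(a, D) = -13
-30452 + U(-37, x(-12)) = -30452 - 13 = -30465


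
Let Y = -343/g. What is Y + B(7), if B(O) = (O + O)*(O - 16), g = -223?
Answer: -27755/223 ≈ -124.46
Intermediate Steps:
Y = 343/223 (Y = -343/(-223) = -343*(-1/223) = 343/223 ≈ 1.5381)
B(O) = 2*O*(-16 + O) (B(O) = (2*O)*(-16 + O) = 2*O*(-16 + O))
Y + B(7) = 343/223 + 2*7*(-16 + 7) = 343/223 + 2*7*(-9) = 343/223 - 126 = -27755/223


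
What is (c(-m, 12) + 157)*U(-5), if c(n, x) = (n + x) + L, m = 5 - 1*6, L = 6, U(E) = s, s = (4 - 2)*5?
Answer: 1760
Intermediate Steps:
s = 10 (s = 2*5 = 10)
U(E) = 10
m = -1 (m = 5 - 6 = -1)
c(n, x) = 6 + n + x (c(n, x) = (n + x) + 6 = 6 + n + x)
(c(-m, 12) + 157)*U(-5) = ((6 - 1*(-1) + 12) + 157)*10 = ((6 + 1 + 12) + 157)*10 = (19 + 157)*10 = 176*10 = 1760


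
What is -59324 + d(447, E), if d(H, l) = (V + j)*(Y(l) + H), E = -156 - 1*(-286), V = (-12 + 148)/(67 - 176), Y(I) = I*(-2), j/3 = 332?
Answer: 13809720/109 ≈ 1.2669e+5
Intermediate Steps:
j = 996 (j = 3*332 = 996)
Y(I) = -2*I
V = -136/109 (V = 136/(-109) = 136*(-1/109) = -136/109 ≈ -1.2477)
E = 130 (E = -156 + 286 = 130)
d(H, l) = -216856*l/109 + 108428*H/109 (d(H, l) = (-136/109 + 996)*(-2*l + H) = 108428*(H - 2*l)/109 = -216856*l/109 + 108428*H/109)
-59324 + d(447, E) = -59324 + (-216856/109*130 + (108428/109)*447) = -59324 + (-28191280/109 + 48467316/109) = -59324 + 20276036/109 = 13809720/109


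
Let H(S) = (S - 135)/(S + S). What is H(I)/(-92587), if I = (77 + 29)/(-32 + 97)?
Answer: 8669/19628444 ≈ 0.00044166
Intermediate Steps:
I = 106/65 ≈ 1.6308
H(S) = (-135 + S)/(2*S) (H(S) = (-135 + S)/((2*S)) = (-135 + S)*(1/(2*S)) = (-135 + S)/(2*S))
H(I)/(-92587) = ((-135 + 106/65)/(2*(106/65)))/(-92587) = ((1/2)*(65/106)*(-8669/65))*(-1/92587) = -8669/212*(-1/92587) = 8669/19628444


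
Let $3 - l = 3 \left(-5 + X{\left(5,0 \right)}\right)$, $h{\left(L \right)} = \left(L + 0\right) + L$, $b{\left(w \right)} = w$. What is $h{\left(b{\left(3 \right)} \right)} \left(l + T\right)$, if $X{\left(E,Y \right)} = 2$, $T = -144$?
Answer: $-792$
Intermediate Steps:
$h{\left(L \right)} = 2 L$ ($h{\left(L \right)} = L + L = 2 L$)
$l = 12$ ($l = 3 - 3 \left(-5 + 2\right) = 3 - 3 \left(-3\right) = 3 - -9 = 3 + 9 = 12$)
$h{\left(b{\left(3 \right)} \right)} \left(l + T\right) = 2 \cdot 3 \left(12 - 144\right) = 6 \left(-132\right) = -792$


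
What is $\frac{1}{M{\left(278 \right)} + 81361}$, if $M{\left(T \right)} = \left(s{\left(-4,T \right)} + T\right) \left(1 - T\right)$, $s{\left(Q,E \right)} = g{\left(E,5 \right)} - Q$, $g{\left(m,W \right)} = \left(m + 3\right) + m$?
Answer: $- \frac{1}{151596} \approx -6.5965 \cdot 10^{-6}$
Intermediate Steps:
$g{\left(m,W \right)} = 3 + 2 m$ ($g{\left(m,W \right)} = \left(3 + m\right) + m = 3 + 2 m$)
$s{\left(Q,E \right)} = 3 - Q + 2 E$ ($s{\left(Q,E \right)} = \left(3 + 2 E\right) - Q = 3 - Q + 2 E$)
$M{\left(T \right)} = \left(1 - T\right) \left(7 + 3 T\right)$ ($M{\left(T \right)} = \left(\left(3 - -4 + 2 T\right) + T\right) \left(1 - T\right) = \left(\left(3 + 4 + 2 T\right) + T\right) \left(1 - T\right) = \left(\left(7 + 2 T\right) + T\right) \left(1 - T\right) = \left(7 + 3 T\right) \left(1 - T\right) = \left(1 - T\right) \left(7 + 3 T\right)$)
$\frac{1}{M{\left(278 \right)} + 81361} = \frac{1}{\left(7 - 1112 - 3 \cdot 278^{2}\right) + 81361} = \frac{1}{\left(7 - 1112 - 231852\right) + 81361} = \frac{1}{-232957 + 81361} = \frac{1}{-151596} = - \frac{1}{151596}$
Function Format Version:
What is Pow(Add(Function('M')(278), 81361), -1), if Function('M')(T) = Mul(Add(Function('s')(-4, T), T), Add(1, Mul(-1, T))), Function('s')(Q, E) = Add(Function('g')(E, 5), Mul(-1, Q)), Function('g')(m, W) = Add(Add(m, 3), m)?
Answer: Rational(-1, 151596) ≈ -6.5965e-6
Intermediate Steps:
Function('g')(m, W) = Add(3, Mul(2, m)) (Function('g')(m, W) = Add(Add(3, m), m) = Add(3, Mul(2, m)))
Function('s')(Q, E) = Add(3, Mul(-1, Q), Mul(2, E)) (Function('s')(Q, E) = Add(Add(3, Mul(2, E)), Mul(-1, Q)) = Add(3, Mul(-1, Q), Mul(2, E)))
Function('M')(T) = Mul(Add(1, Mul(-1, T)), Add(7, Mul(3, T))) (Function('M')(T) = Mul(Add(Add(3, Mul(-1, -4), Mul(2, T)), T), Add(1, Mul(-1, T))) = Mul(Add(Add(3, 4, Mul(2, T)), T), Add(1, Mul(-1, T))) = Mul(Add(Add(7, Mul(2, T)), T), Add(1, Mul(-1, T))) = Mul(Add(7, Mul(3, T)), Add(1, Mul(-1, T))) = Mul(Add(1, Mul(-1, T)), Add(7, Mul(3, T))))
Pow(Add(Function('M')(278), 81361), -1) = Pow(Add(Add(7, Mul(-4, 278), Mul(-3, Pow(278, 2))), 81361), -1) = Pow(Add(Add(7, -1112, Mul(-3, 77284)), 81361), -1) = Pow(Add(Add(7, -1112, -231852), 81361), -1) = Pow(Add(-232957, 81361), -1) = Pow(-151596, -1) = Rational(-1, 151596)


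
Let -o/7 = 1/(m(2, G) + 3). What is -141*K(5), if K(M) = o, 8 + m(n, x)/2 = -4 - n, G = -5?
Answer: -987/25 ≈ -39.480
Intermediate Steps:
m(n, x) = -24 - 2*n (m(n, x) = -16 + 2*(-4 - n) = -16 + (-8 - 2*n) = -24 - 2*n)
o = 7/25 (o = -7/((-24 - 2*2) + 3) = -7/((-24 - 4) + 3) = -7/(-28 + 3) = -7/(-25) = -7*(-1/25) = 7/25 ≈ 0.28000)
K(M) = 7/25
-141*K(5) = -141*7/25 = -987/25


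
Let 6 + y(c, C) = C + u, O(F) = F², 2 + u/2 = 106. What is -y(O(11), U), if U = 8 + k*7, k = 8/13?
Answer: -2786/13 ≈ -214.31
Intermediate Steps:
u = 208 (u = -4 + 2*106 = -4 + 212 = 208)
k = 8/13 (k = 8*(1/13) = 8/13 ≈ 0.61539)
U = 160/13 (U = 8 + (8/13)*7 = 8 + 56/13 = 160/13 ≈ 12.308)
y(c, C) = 202 + C (y(c, C) = -6 + (C + 208) = -6 + (208 + C) = 202 + C)
-y(O(11), U) = -(202 + 160/13) = -1*2786/13 = -2786/13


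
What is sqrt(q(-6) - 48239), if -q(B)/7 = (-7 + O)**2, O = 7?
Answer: I*sqrt(48239) ≈ 219.63*I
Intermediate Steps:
q(B) = 0 (q(B) = -7*(-7 + 7)**2 = -7*0**2 = -7*0 = 0)
sqrt(q(-6) - 48239) = sqrt(0 - 48239) = sqrt(-48239) = I*sqrt(48239)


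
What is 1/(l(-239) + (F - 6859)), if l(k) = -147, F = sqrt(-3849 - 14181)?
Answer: -3503/24551033 - I*sqrt(18030)/49102066 ≈ -0.00014268 - 2.7346e-6*I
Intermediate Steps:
F = I*sqrt(18030) (F = sqrt(-18030) = I*sqrt(18030) ≈ 134.28*I)
1/(l(-239) + (F - 6859)) = 1/(-147 + (I*sqrt(18030) - 6859)) = 1/(-147 + (-6859 + I*sqrt(18030))) = 1/(-7006 + I*sqrt(18030))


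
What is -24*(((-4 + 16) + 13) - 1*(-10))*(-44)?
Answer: 36960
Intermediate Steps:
-24*(((-4 + 16) + 13) - 1*(-10))*(-44) = -24*((12 + 13) + 10)*(-44) = -24*(25 + 10)*(-44) = -24*35*(-44) = -840*(-44) = 36960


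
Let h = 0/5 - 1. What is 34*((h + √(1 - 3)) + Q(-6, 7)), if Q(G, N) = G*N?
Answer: -1462 + 34*I*√2 ≈ -1462.0 + 48.083*I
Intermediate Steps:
h = -1 (h = 0*(⅕) - 1 = 0 - 1 = -1)
34*((h + √(1 - 3)) + Q(-6, 7)) = 34*((-1 + √(1 - 3)) - 6*7) = 34*((-1 + √(-2)) - 42) = 34*((-1 + I*√2) - 42) = 34*(-43 + I*√2) = -1462 + 34*I*√2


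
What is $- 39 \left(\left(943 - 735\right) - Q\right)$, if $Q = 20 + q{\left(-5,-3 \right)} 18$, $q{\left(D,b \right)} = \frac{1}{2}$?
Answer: $-6981$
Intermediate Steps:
$q{\left(D,b \right)} = \frac{1}{2}$
$Q = 29$ ($Q = 20 + \frac{1}{2} \cdot 18 = 20 + 9 = 29$)
$- 39 \left(\left(943 - 735\right) - Q\right) = - 39 \left(\left(943 - 735\right) - 29\right) = - 39 \left(208 - 29\right) = \left(-39\right) 179 = -6981$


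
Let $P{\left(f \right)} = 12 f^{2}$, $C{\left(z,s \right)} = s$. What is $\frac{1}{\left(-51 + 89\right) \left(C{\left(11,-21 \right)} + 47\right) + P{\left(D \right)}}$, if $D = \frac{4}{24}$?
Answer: $\frac{3}{2965} \approx 0.0010118$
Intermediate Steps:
$D = \frac{1}{6}$ ($D = 4 \cdot \frac{1}{24} = \frac{1}{6} \approx 0.16667$)
$\frac{1}{\left(-51 + 89\right) \left(C{\left(11,-21 \right)} + 47\right) + P{\left(D \right)}} = \frac{1}{\left(-51 + 89\right) \left(-21 + 47\right) + \frac{12}{36}} = \frac{1}{38 \cdot 26 + 12 \cdot \frac{1}{36}} = \frac{1}{988 + \frac{1}{3}} = \frac{1}{\frac{2965}{3}} = \frac{3}{2965}$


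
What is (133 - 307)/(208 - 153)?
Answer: -174/55 ≈ -3.1636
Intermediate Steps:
(133 - 307)/(208 - 153) = -174/55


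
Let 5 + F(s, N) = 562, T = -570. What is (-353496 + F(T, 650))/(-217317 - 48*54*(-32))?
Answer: 352939/134373 ≈ 2.6266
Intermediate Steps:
F(s, N) = 557 (F(s, N) = -5 + 562 = 557)
(-353496 + F(T, 650))/(-217317 - 48*54*(-32)) = (-353496 + 557)/(-217317 - 48*54*(-32)) = -352939/(-217317 - 2592*(-32)) = -352939/(-217317 + 82944) = -352939/(-134373) = -352939*(-1/134373) = 352939/134373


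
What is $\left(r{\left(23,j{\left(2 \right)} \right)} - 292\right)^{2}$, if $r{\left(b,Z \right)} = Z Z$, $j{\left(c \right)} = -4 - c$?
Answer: $65536$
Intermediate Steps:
$r{\left(b,Z \right)} = Z^{2}$
$\left(r{\left(23,j{\left(2 \right)} \right)} - 292\right)^{2} = \left(\left(-4 - 2\right)^{2} - 292\right)^{2} = \left(\left(-6\right)^{2} - 292\right)^{2} = \left(36 - 292\right)^{2} = \left(-256\right)^{2} = 65536$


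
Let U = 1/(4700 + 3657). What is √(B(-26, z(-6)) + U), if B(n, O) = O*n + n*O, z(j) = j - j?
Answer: √8357/8357 ≈ 0.010939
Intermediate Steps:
z(j) = 0
B(n, O) = 2*O*n (B(n, O) = O*n + O*n = 2*O*n)
U = 1/8357 ≈ 0.00011966
√(B(-26, z(-6)) + U) = √(2*0*(-26) + 1/8357) = √(0 + 1/8357) = √(1/8357) = √8357/8357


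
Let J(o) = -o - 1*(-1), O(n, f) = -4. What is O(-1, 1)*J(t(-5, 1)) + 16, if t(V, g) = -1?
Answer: 8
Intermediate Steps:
J(o) = 1 - o (J(o) = -o + 1 = 1 - o)
O(-1, 1)*J(t(-5, 1)) + 16 = -4*(1 - 1*(-1)) + 16 = -4*(1 + 1) + 16 = -4*2 + 16 = -8 + 16 = 8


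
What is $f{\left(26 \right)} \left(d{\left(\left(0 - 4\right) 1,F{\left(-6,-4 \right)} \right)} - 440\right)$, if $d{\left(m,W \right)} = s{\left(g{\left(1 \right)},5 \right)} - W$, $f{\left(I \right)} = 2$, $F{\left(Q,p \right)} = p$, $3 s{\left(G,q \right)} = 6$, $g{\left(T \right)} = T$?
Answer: $-868$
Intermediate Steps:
$s{\left(G,q \right)} = 2$ ($s{\left(G,q \right)} = \frac{1}{3} \cdot 6 = 2$)
$d{\left(m,W \right)} = 2 - W$
$f{\left(26 \right)} \left(d{\left(\left(0 - 4\right) 1,F{\left(-6,-4 \right)} \right)} - 440\right) = 2 \left(\left(2 - -4\right) - 440\right) = 2 \left(\left(2 + 4\right) - 440\right) = 2 \left(6 - 440\right) = 2 \left(-434\right) = -868$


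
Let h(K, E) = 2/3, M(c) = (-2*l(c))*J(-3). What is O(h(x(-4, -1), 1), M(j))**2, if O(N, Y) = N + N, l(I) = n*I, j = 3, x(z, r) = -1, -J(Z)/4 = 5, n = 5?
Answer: 16/9 ≈ 1.7778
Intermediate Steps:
J(Z) = -20 (J(Z) = -4*5 = -20)
l(I) = 5*I
M(c) = 200*c (M(c) = -10*c*(-20) = 200*c)
h(K, E) = 2/3 (h(K, E) = 2*(1/3) = 2/3)
O(N, Y) = 2*N
O(h(x(-4, -1), 1), M(j))**2 = (2*(2/3))**2 = (4/3)**2 = 16/9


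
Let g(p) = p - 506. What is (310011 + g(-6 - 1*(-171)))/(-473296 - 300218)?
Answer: -154835/386757 ≈ -0.40034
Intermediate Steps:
g(p) = -506 + p
(310011 + g(-6 - 1*(-171)))/(-473296 - 300218) = (310011 + (-506 + (-6 - 1*(-171))))/(-473296 - 300218) = (310011 + (-506 + (-6 + 171)))/(-773514) = (310011 + (-506 + 165))*(-1/773514) = (310011 - 341)*(-1/773514) = 309670*(-1/773514) = -154835/386757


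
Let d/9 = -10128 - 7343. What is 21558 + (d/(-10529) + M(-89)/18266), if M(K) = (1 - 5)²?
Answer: 2074482682225/96161357 ≈ 21573.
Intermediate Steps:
M(K) = 16 (M(K) = (-4)² = 16)
d = -157239 (d = 9*(-10128 - 7343) = 9*(-17471) = -157239)
21558 + (d/(-10529) + M(-89)/18266) = 21558 + (-157239/(-10529) + 16/18266) = 21558 + (-157239*(-1/10529) + 16*(1/18266)) = 21558 + (157239/10529 + 8/9133) = 21558 + 1436148019/96161357 = 2074482682225/96161357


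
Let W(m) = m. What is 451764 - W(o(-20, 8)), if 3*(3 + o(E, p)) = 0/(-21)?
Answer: 451767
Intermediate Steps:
o(E, p) = -3 (o(E, p) = -3 + (0/(-21))/3 = -3 + (0*(-1/21))/3 = -3 + (⅓)*0 = -3 + 0 = -3)
451764 - W(o(-20, 8)) = 451764 - 1*(-3) = 451764 + 3 = 451767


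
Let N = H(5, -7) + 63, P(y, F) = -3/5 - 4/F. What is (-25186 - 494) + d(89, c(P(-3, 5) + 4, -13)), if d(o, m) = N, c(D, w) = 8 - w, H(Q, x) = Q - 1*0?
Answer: -25612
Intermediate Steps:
P(y, F) = -⅗ - 4/F (P(y, F) = -3*⅕ - 4/F = -⅗ - 4/F)
H(Q, x) = Q (H(Q, x) = Q + 0 = Q)
N = 68 (N = 5 + 63 = 68)
d(o, m) = 68
(-25186 - 494) + d(89, c(P(-3, 5) + 4, -13)) = (-25186 - 494) + 68 = -25680 + 68 = -25612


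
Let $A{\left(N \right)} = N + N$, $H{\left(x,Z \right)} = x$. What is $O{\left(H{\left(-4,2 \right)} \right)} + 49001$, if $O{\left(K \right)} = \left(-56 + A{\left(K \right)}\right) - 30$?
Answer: $48907$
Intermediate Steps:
$A{\left(N \right)} = 2 N$
$O{\left(K \right)} = -86 + 2 K$ ($O{\left(K \right)} = \left(-56 + 2 K\right) - 30 = -86 + 2 K$)
$O{\left(H{\left(-4,2 \right)} \right)} + 49001 = \left(-86 + 2 \left(-4\right)\right) + 49001 = \left(-86 - 8\right) + 49001 = -94 + 49001 = 48907$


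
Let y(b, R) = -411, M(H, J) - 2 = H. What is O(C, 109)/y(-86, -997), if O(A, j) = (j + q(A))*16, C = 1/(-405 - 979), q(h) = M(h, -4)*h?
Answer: -69593979/16401092 ≈ -4.2433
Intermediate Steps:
M(H, J) = 2 + H
q(h) = h*(2 + h) (q(h) = (2 + h)*h = h*(2 + h))
C = -1/1384 (C = 1/(-1384) = -1/1384 ≈ -0.00072254)
O(A, j) = 16*j + 16*A*(2 + A) (O(A, j) = (j + A*(2 + A))*16 = 16*j + 16*A*(2 + A))
O(C, 109)/y(-86, -997) = (16*109 + 16*(-1/1384)*(2 - 1/1384))/(-411) = (1744 + 16*(-1/1384)*(2767/1384))*(-1/411) = (1744 - 2767/119716)*(-1/411) = (208781937/119716)*(-1/411) = -69593979/16401092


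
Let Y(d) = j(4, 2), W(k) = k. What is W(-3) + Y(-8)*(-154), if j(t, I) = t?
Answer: -619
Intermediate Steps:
Y(d) = 4
W(-3) + Y(-8)*(-154) = -3 + 4*(-154) = -3 - 616 = -619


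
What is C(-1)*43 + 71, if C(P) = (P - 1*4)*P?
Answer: 286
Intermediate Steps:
C(P) = P*(-4 + P) (C(P) = (P - 4)*P = (-4 + P)*P = P*(-4 + P))
C(-1)*43 + 71 = -(-4 - 1)*43 + 71 = -1*(-5)*43 + 71 = 5*43 + 71 = 215 + 71 = 286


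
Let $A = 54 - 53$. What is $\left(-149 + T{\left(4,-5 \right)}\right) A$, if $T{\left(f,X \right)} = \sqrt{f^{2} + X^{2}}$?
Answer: $-149 + \sqrt{41} \approx -142.6$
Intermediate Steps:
$A = 1$ ($A = 54 - 53 = 1$)
$T{\left(f,X \right)} = \sqrt{X^{2} + f^{2}}$
$\left(-149 + T{\left(4,-5 \right)}\right) A = \left(-149 + \sqrt{\left(-5\right)^{2} + 4^{2}}\right) 1 = \left(-149 + \sqrt{25 + 16}\right) 1 = \left(-149 + \sqrt{41}\right) 1 = -149 + \sqrt{41}$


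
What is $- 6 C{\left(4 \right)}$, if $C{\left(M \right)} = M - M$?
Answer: $0$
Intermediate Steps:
$C{\left(M \right)} = 0$
$- 6 C{\left(4 \right)} = \left(-6\right) 0 = 0$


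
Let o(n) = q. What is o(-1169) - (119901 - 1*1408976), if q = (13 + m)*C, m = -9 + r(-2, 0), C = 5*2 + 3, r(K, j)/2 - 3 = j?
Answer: 1289205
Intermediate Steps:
r(K, j) = 6 + 2*j
C = 13 (C = 10 + 3 = 13)
m = -3 (m = -9 + (6 + 2*0) = -9 + (6 + 0) = -9 + 6 = -3)
q = 130 (q = (13 - 3)*13 = 10*13 = 130)
o(n) = 130
o(-1169) - (119901 - 1*1408976) = 130 - (119901 - 1*1408976) = 130 - (119901 - 1408976) = 130 - 1*(-1289075) = 130 + 1289075 = 1289205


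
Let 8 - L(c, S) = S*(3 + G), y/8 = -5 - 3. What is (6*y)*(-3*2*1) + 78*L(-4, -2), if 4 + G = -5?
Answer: 1992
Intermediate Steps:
G = -9 (G = -4 - 5 = -9)
y = -64 (y = 8*(-5 - 3) = 8*(-8) = -64)
L(c, S) = 8 + 6*S (L(c, S) = 8 - S*(3 - 9) = 8 - S*(-6) = 8 - (-6)*S = 8 + 6*S)
(6*y)*(-3*2*1) + 78*L(-4, -2) = (6*(-64))*(-3*2*1) + 78*(8 + 6*(-2)) = -(-2304) + 78*(8 - 12) = -384*(-6) + 78*(-4) = 2304 - 312 = 1992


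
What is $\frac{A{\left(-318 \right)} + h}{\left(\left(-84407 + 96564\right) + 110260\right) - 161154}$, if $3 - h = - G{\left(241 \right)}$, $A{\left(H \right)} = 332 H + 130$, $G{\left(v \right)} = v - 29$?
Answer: $\frac{105231}{38737} \approx 2.7165$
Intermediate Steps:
$G{\left(v \right)} = -29 + v$
$A{\left(H \right)} = 130 + 332 H$
$h = 215$ ($h = 3 - - (-29 + 241) = 3 - \left(-1\right) 212 = 3 - -212 = 3 + 212 = 215$)
$\frac{A{\left(-318 \right)} + h}{\left(\left(-84407 + 96564\right) + 110260\right) - 161154} = \frac{\left(130 + 332 \left(-318\right)\right) + 215}{\left(\left(-84407 + 96564\right) + 110260\right) - 161154} = \frac{\left(130 - 105576\right) + 215}{\left(12157 + 110260\right) - 161154} = \frac{-105446 + 215}{122417 - 161154} = - \frac{105231}{-38737} = \left(-105231\right) \left(- \frac{1}{38737}\right) = \frac{105231}{38737}$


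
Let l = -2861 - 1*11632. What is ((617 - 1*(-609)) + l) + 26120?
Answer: 12853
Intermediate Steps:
l = -14493 (l = -2861 - 11632 = -14493)
((617 - 1*(-609)) + l) + 26120 = ((617 - 1*(-609)) - 14493) + 26120 = ((617 + 609) - 14493) + 26120 = (1226 - 14493) + 26120 = -13267 + 26120 = 12853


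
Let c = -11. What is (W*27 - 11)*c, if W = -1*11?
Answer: 3388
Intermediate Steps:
W = -11
(W*27 - 11)*c = (-11*27 - 11)*(-11) = (-297 - 11)*(-11) = -308*(-11) = 3388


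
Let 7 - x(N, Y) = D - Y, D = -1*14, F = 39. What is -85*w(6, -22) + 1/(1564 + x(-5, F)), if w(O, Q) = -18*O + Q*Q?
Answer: -51903039/1624 ≈ -31960.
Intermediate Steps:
D = -14
w(O, Q) = Q² - 18*O (w(O, Q) = -18*O + Q² = Q² - 18*O)
x(N, Y) = 21 + Y (x(N, Y) = 7 - (-14 - Y) = 7 + (14 + Y) = 21 + Y)
-85*w(6, -22) + 1/(1564 + x(-5, F)) = -85*((-22)² - 18*6) + 1/(1564 + (21 + 39)) = -85*(484 - 108) + 1/(1564 + 60) = -85*376 + 1/1624 = -31960 + 1/1624 = -51903039/1624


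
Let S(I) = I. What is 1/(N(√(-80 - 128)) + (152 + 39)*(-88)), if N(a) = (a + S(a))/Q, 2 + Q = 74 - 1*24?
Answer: -605088/10170319117 - 6*I*√13/10170319117 ≈ -5.9496e-5 - 2.1271e-9*I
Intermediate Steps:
Q = 48 (Q = -2 + (74 - 1*24) = -2 + (74 - 24) = -2 + 50 = 48)
N(a) = a/24 (N(a) = (a + a)/48 = (2*a)*(1/48) = a/24)
1/(N(√(-80 - 128)) + (152 + 39)*(-88)) = 1/(√(-80 - 128)/24 + (152 + 39)*(-88)) = 1/(√(-208)/24 + 191*(-88)) = 1/((4*I*√13)/24 - 16808) = 1/(I*√13/6 - 16808) = 1/(-16808 + I*√13/6)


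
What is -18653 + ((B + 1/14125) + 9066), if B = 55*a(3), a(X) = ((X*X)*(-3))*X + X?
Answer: -196012624/14125 ≈ -13877.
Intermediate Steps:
a(X) = X - 3*X³ (a(X) = (X²*(-3))*X + X = (-3*X²)*X + X = -3*X³ + X = X - 3*X³)
B = -4290 (B = 55*(3 - 3*3³) = 55*(3 - 3*27) = 55*(3 - 81) = 55*(-78) = -4290)
-18653 + ((B + 1/14125) + 9066) = -18653 + ((-4290 + 1/14125) + 9066) = -18653 + (-60596249/14125 + 9066) = -18653 + 67461001/14125 = -196012624/14125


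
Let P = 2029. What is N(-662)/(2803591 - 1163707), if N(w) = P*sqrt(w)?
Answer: 2029*I*sqrt(662)/1639884 ≈ 0.031834*I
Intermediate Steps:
N(w) = 2029*sqrt(w)
N(-662)/(2803591 - 1163707) = (2029*sqrt(-662))/(2803591 - 1163707) = (2029*(I*sqrt(662)))/1639884 = (2029*I*sqrt(662))*(1/1639884) = 2029*I*sqrt(662)/1639884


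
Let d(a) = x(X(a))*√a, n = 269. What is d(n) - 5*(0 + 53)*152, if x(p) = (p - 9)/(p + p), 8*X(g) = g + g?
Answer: -40280 + 233*√269/538 ≈ -40273.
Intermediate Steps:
X(g) = g/4 (X(g) = (g + g)/8 = (2*g)/8 = g/4)
x(p) = (-9 + p)/(2*p) (x(p) = (-9 + p)/((2*p)) = (-9 + p)*(1/(2*p)) = (-9 + p)/(2*p))
d(a) = 2*(-9 + a/4)/√a (d(a) = ((-9 + a/4)/(2*((a/4))))*√a = ((4/a)*(-9 + a/4)/2)*√a = (2*(-9 + a/4)/a)*√a = 2*(-9 + a/4)/√a)
d(n) - 5*(0 + 53)*152 = (-36 + 269)/(2*√269) - 5*(0 + 53)*152 = (½)*(√269/269)*233 - 5*53*152 = 233*√269/538 - 265*152 = 233*√269/538 - 1*40280 = 233*√269/538 - 40280 = -40280 + 233*√269/538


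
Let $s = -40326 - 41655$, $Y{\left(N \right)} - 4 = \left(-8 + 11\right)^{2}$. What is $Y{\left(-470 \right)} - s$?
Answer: $81994$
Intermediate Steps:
$Y{\left(N \right)} = 13$ ($Y{\left(N \right)} = 4 + \left(-8 + 11\right)^{2} = 4 + 3^{2} = 4 + 9 = 13$)
$s = -81981$
$Y{\left(-470 \right)} - s = 13 - -81981 = 13 + 81981 = 81994$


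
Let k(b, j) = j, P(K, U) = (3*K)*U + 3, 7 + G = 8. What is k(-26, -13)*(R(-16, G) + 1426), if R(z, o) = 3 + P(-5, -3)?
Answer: -19201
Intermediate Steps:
G = 1 (G = -7 + 8 = 1)
P(K, U) = 3 + 3*K*U (P(K, U) = 3*K*U + 3 = 3 + 3*K*U)
R(z, o) = 51 (R(z, o) = 3 + (3 + 3*(-5)*(-3)) = 3 + (3 + 45) = 3 + 48 = 51)
k(-26, -13)*(R(-16, G) + 1426) = -13*(51 + 1426) = -13*1477 = -19201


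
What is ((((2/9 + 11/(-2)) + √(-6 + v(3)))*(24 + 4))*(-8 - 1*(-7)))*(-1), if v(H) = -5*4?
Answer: -1330/9 + 28*I*√26 ≈ -147.78 + 142.77*I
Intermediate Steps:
v(H) = -20
((((2/9 + 11/(-2)) + √(-6 + v(3)))*(24 + 4))*(-8 - 1*(-7)))*(-1) = ((((2/9 + 11/(-2)) + √(-6 - 20))*(24 + 4))*(-8 - 1*(-7)))*(-1) = ((((2*(⅑) + 11*(-½)) + √(-26))*28)*(-8 + 7))*(-1) = ((((2/9 - 11/2) + I*√26)*28)*(-1))*(-1) = (((-95/18 + I*√26)*28)*(-1))*(-1) = ((-1330/9 + 28*I*√26)*(-1))*(-1) = (1330/9 - 28*I*√26)*(-1) = -1330/9 + 28*I*√26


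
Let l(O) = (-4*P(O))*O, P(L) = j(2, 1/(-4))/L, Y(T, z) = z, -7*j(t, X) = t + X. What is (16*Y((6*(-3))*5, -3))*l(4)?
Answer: -48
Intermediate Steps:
j(t, X) = -X/7 - t/7 (j(t, X) = -(t + X)/7 = -(X + t)/7 = -X/7 - t/7)
P(L) = -1/(4*L) (P(L) = (-1/(7*(-4)) - ⅐*2)/L = (-(-1)/(7*4) - 2/7)/L = (-⅐*(-¼) - 2/7)/L = (1/28 - 2/7)/L = -1/(4*L))
l(O) = 1 (l(O) = (-(-1)/O)*O = O/O = 1)
(16*Y((6*(-3))*5, -3))*l(4) = (16*(-3))*1 = -48*1 = -48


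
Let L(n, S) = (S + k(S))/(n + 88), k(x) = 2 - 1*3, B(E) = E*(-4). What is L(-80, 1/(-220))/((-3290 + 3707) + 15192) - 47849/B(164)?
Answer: 82156245449/1126345440 ≈ 72.941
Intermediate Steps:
B(E) = -4*E
k(x) = -1 (k(x) = 2 - 3 = -1)
L(n, S) = (-1 + S)/(88 + n) (L(n, S) = (S - 1)/(n + 88) = (-1 + S)/(88 + n))
L(-80, 1/(-220))/((-3290 + 3707) + 15192) - 47849/B(164) = ((-1 + 1/(-220))/(88 - 80))/((-3290 + 3707) + 15192) - 47849/((-4*164)) = ((-1 - 1/220)/8)/(417 + 15192) - 47849/(-656) = ((1/8)*(-221/220))/15609 - 47849*(-1/656) = -221/1760*1/15609 + 47849/656 = -221/27471840 + 47849/656 = 82156245449/1126345440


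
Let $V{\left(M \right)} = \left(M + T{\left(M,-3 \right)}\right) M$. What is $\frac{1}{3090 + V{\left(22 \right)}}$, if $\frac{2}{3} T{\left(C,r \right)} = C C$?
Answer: $\frac{1}{19546} \approx 5.1161 \cdot 10^{-5}$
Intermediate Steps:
$T{\left(C,r \right)} = \frac{3 C^{2}}{2}$ ($T{\left(C,r \right)} = \frac{3 C C}{2} = \frac{3 C^{2}}{2}$)
$V{\left(M \right)} = M \left(M + \frac{3 M^{2}}{2}\right)$ ($V{\left(M \right)} = \left(M + \frac{3 M^{2}}{2}\right) M = M \left(M + \frac{3 M^{2}}{2}\right)$)
$\frac{1}{3090 + V{\left(22 \right)}} = \frac{1}{3090 + \frac{22^{2} \left(2 + 3 \cdot 22\right)}{2}} = \frac{1}{3090 + \frac{1}{2} \cdot 484 \left(2 + 66\right)} = \frac{1}{3090 + \frac{1}{2} \cdot 484 \cdot 68} = \frac{1}{3090 + 16456} = \frac{1}{19546}$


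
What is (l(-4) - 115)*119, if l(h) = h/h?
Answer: -13566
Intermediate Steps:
l(h) = 1
(l(-4) - 115)*119 = (1 - 115)*119 = -114*119 = -13566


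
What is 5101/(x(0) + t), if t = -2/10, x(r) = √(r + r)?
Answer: -25505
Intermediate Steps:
x(r) = √2*√r (x(r) = √(2*r) = √2*√r)
t = -⅕ (t = -2*⅒ = -⅕ ≈ -0.20000)
5101/(x(0) + t) = 5101/(√2*√0 - ⅕) = 5101/(√2*0 - ⅕) = 5101/(0 - ⅕) = 5101/(-⅕) = -5*5101 = -25505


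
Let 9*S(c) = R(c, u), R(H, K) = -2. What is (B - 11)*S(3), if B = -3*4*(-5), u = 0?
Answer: -98/9 ≈ -10.889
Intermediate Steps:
S(c) = -2/9 (S(c) = (1/9)*(-2) = -2/9)
B = 60 (B = -12*(-5) = 60)
(B - 11)*S(3) = (60 - 11)*(-2/9) = 49*(-2/9) = -98/9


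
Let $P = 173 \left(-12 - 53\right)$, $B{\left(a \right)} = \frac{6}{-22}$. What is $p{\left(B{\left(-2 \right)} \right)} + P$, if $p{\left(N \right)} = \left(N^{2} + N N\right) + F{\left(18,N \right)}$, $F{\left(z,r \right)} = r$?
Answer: $- \frac{1360660}{121} \approx -11245.0$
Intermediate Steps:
$B{\left(a \right)} = - \frac{3}{11}$ ($B{\left(a \right)} = 6 \left(- \frac{1}{22}\right) = - \frac{3}{11}$)
$p{\left(N \right)} = N + 2 N^{2}$ ($p{\left(N \right)} = \left(N^{2} + N N\right) + N = \left(N^{2} + N^{2}\right) + N = 2 N^{2} + N = N + 2 N^{2}$)
$P = -11245$ ($P = 173 \left(-65\right) = -11245$)
$p{\left(B{\left(-2 \right)} \right)} + P = - \frac{3 \left(1 + 2 \left(- \frac{3}{11}\right)\right)}{11} - 11245 = - \frac{3 \left(1 - \frac{6}{11}\right)}{11} - 11245 = \left(- \frac{3}{11}\right) \frac{5}{11} - 11245 = - \frac{15}{121} - 11245 = - \frac{1360660}{121}$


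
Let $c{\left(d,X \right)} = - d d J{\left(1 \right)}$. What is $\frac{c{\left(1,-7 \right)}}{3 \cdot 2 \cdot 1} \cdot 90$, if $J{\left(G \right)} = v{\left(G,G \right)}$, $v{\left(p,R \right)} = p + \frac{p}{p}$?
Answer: $-30$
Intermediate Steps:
$v{\left(p,R \right)} = 1 + p$ ($v{\left(p,R \right)} = p + 1 = 1 + p$)
$J{\left(G \right)} = 1 + G$
$c{\left(d,X \right)} = - 2 d^{2}$ ($c{\left(d,X \right)} = - d d \left(1 + 1\right) = - d^{2} \cdot 2 = - 2 d^{2}$)
$\frac{c{\left(1,-7 \right)}}{3 \cdot 2 \cdot 1} \cdot 90 = \frac{\left(-2\right) 1^{2}}{3 \cdot 2 \cdot 1} \cdot 90 = \frac{\left(-2\right) 1}{6 \cdot 1} \cdot 90 = \frac{1}{6} \left(-2\right) 90 = \left(- \frac{1}{3}\right) 90 = -30$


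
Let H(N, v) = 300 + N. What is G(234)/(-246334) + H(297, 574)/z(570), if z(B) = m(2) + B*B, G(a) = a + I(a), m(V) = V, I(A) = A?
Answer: -2496369/40017204634 ≈ -6.2382e-5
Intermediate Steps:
G(a) = 2*a (G(a) = a + a = 2*a)
z(B) = 2 + B² (z(B) = 2 + B*B = 2 + B²)
G(234)/(-246334) + H(297, 574)/z(570) = (2*234)/(-246334) + (300 + 297)/(2 + 570²) = 468*(-1/246334) + 597/(2 + 324900) = -234/123167 + 597/324902 = -2496369/40017204634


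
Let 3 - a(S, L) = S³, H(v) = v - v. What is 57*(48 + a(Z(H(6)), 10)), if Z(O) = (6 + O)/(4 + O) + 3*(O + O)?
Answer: 21717/8 ≈ 2714.6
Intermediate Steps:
H(v) = 0
Z(O) = 6*O + (6 + O)/(4 + O) (Z(O) = (6 + O)/(4 + O) + 3*(2*O) = (6 + O)/(4 + O) + 6*O = 6*O + (6 + O)/(4 + O))
a(S, L) = 3 - S³
57*(48 + a(Z(H(6)), 10)) = 57*(48 + (3 - ((6 + 6*0² + 25*0)/(4 + 0))³)) = 57*(48 + (3 - ((6 + 6*0 + 0)/4)³)) = 57*(48 + (3 - ((6 + 0 + 0)/4)³)) = 57*(48 + (3 - ((¼)*6)³)) = 57*(48 + (3 - (3/2)³)) = 57*(48 + (3 - 1*27/8)) = 57*(48 + (3 - 27/8)) = 57*(48 - 3/8) = 57*(381/8) = 21717/8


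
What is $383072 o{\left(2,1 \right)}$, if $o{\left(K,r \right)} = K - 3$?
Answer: $-383072$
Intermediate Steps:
$o{\left(K,r \right)} = -3 + K$
$383072 o{\left(2,1 \right)} = 383072 \left(-3 + 2\right) = 383072 \left(-1\right) = -383072$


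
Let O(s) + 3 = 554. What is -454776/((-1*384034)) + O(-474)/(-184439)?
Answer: 5976201995/5059346209 ≈ 1.1812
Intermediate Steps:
O(s) = 551 (O(s) = -3 + 554 = 551)
-454776/((-1*384034)) + O(-474)/(-184439) = -454776/((-1*384034)) + 551/(-184439) = -454776/(-384034) + 551*(-1/184439) = -454776*(-1/384034) - 551/184439 = 32484/27431 - 551/184439 = 5976201995/5059346209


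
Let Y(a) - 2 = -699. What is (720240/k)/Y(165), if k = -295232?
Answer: 45015/12861044 ≈ 0.0035001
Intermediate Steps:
Y(a) = -697 (Y(a) = 2 - 699 = -697)
(720240/k)/Y(165) = (720240/(-295232))/(-697) = (720240*(-1/295232))*(-1/697) = -45015/18452*(-1/697) = 45015/12861044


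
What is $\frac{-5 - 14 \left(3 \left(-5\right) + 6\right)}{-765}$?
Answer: $- \frac{121}{765} \approx -0.15817$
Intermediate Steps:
$\frac{-5 - 14 \left(3 \left(-5\right) + 6\right)}{-765} = \left(-5 - 14 \left(-15 + 6\right)\right) \left(- \frac{1}{765}\right) = \left(-5 - -126\right) \left(- \frac{1}{765}\right) = \left(-5 + 126\right) \left(- \frac{1}{765}\right) = 121 \left(- \frac{1}{765}\right) = - \frac{121}{765}$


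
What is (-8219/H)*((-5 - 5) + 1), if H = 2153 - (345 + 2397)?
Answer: -73971/589 ≈ -125.59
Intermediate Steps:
H = -589 (H = 2153 - 1*2742 = 2153 - 2742 = -589)
(-8219/H)*((-5 - 5) + 1) = (-8219/(-589))*((-5 - 5) + 1) = (-8219*(-1/589))*(-10 + 1) = (8219/589)*(-9) = -73971/589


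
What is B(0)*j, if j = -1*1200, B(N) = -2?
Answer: 2400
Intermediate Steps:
j = -1200
B(0)*j = -2*(-1200) = 2400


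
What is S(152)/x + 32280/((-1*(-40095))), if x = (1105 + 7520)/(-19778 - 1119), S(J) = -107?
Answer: 1998444289/7684875 ≈ 260.05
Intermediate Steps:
x = -8625/20897 (x = 8625/(-20897) = 8625*(-1/20897) = -8625/20897 ≈ -0.41274)
S(152)/x + 32280/((-1*(-40095))) = -107/(-8625/20897) + 32280/((-1*(-40095))) = -107*(-20897/8625) + 32280/40095 = 2235979/8625 + 32280*(1/40095) = 2235979/8625 + 2152/2673 = 1998444289/7684875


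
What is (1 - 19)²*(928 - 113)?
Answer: 264060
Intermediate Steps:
(1 - 19)²*(928 - 113) = (-18)²*815 = 324*815 = 264060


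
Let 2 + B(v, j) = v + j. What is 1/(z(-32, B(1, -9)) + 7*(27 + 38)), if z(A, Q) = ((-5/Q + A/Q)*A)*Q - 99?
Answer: 1/1540 ≈ 0.00064935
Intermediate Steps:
B(v, j) = -2 + j + v (B(v, j) = -2 + (v + j) = -2 + (j + v) = -2 + j + v)
z(A, Q) = -99 + A*Q*(-5/Q + A/Q) (z(A, Q) = (A*(-5/Q + A/Q))*Q - 99 = A*Q*(-5/Q + A/Q) - 99 = -99 + A*Q*(-5/Q + A/Q))
1/(z(-32, B(1, -9)) + 7*(27 + 38)) = 1/((-99 + (-32)² - 5*(-32)) + 7*(27 + 38)) = 1/((-99 + 1024 + 160) + 7*65) = 1/(1085 + 455) = 1/1540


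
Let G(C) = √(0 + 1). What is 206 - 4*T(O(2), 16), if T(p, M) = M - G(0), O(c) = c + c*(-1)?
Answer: 146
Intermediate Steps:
G(C) = 1 (G(C) = √1 = 1)
O(c) = 0 (O(c) = c - c = 0)
T(p, M) = -1 + M (T(p, M) = M - 1*1 = M - 1 = -1 + M)
206 - 4*T(O(2), 16) = 206 - 4*(-1 + 16) = 206 - 4*15 = 206 - 60 = 146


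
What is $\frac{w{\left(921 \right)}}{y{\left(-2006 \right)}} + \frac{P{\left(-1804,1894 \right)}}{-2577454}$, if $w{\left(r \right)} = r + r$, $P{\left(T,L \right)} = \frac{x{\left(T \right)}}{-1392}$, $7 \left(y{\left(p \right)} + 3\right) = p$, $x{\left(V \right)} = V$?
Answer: $- \frac{1051393244275}{165284158344} \approx -6.3611$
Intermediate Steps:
$y{\left(p \right)} = -3 + \frac{p}{7}$
$P{\left(T,L \right)} = - \frac{T}{1392}$ ($P{\left(T,L \right)} = \frac{T}{-1392} = T \left(- \frac{1}{1392}\right) = - \frac{T}{1392}$)
$w{\left(r \right)} = 2 r$
$\frac{w{\left(921 \right)}}{y{\left(-2006 \right)}} + \frac{P{\left(-1804,1894 \right)}}{-2577454} = \frac{2 \cdot 921}{-3 + \frac{1}{7} \left(-2006\right)} + \frac{\left(- \frac{1}{1392}\right) \left(-1804\right)}{-2577454} = \frac{1842}{-3 - \frac{2006}{7}} + \frac{451}{348} \left(- \frac{1}{2577454}\right) = \frac{1842}{- \frac{2027}{7}} - \frac{41}{81541272} = 1842 \left(- \frac{7}{2027}\right) - \frac{41}{81541272} = - \frac{12894}{2027} - \frac{41}{81541272} = - \frac{1051393244275}{165284158344}$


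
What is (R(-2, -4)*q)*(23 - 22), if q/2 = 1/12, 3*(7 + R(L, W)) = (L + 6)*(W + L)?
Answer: -5/2 ≈ -2.5000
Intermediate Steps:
R(L, W) = -7 + (6 + L)*(L + W)/3 (R(L, W) = -7 + ((L + 6)*(W + L))/3 = -7 + ((6 + L)*(L + W))/3 = -7 + (6 + L)*(L + W)/3)
q = ⅙ (q = 2/12 = 2*(1/12) = ⅙ ≈ 0.16667)
(R(-2, -4)*q)*(23 - 22) = ((-7 + 2*(-2) + 2*(-4) + (⅓)*(-2)² + (⅓)*(-2)*(-4))*(⅙))*(23 - 22) = ((-7 - 4 - 8 + (⅓)*4 + 8/3)*(⅙))*1 = ((-7 - 4 - 8 + 4/3 + 8/3)*(⅙))*1 = -15*⅙*1 = -5/2*1 = -5/2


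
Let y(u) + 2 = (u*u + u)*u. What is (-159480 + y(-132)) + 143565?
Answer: -2298461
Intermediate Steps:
y(u) = -2 + u*(u + u**2) (y(u) = -2 + (u*u + u)*u = -2 + (u**2 + u)*u = -2 + (u + u**2)*u = -2 + u*(u + u**2))
(-159480 + y(-132)) + 143565 = (-159480 + (-2 + (-132)**2 + (-132)**3)) + 143565 = (-159480 + (-2 + 17424 - 2299968)) + 143565 = (-159480 - 2282546) + 143565 = -2442026 + 143565 = -2298461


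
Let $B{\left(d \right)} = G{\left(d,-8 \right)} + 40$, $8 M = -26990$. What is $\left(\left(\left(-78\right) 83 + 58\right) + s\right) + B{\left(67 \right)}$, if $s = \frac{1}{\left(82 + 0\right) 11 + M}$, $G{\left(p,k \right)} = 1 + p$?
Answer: $- \frac{62367200}{9887} \approx -6308.0$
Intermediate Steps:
$M = - \frac{13495}{4}$ ($M = \frac{1}{8} \left(-26990\right) = - \frac{13495}{4} \approx -3373.8$)
$B{\left(d \right)} = 41 + d$ ($B{\left(d \right)} = \left(1 + d\right) + 40 = 41 + d$)
$s = - \frac{4}{9887}$ ($s = \frac{1}{\left(82 + 0\right) 11 - \frac{13495}{4}} = \frac{1}{82 \cdot 11 - \frac{13495}{4}} = \frac{1}{902 - \frac{13495}{4}} = \frac{1}{- \frac{9887}{4}} = - \frac{4}{9887} \approx -0.00040457$)
$\left(\left(\left(-78\right) 83 + 58\right) + s\right) + B{\left(67 \right)} = \left(\left(\left(-78\right) 83 + 58\right) - \frac{4}{9887}\right) + \left(41 + 67\right) = \left(\left(-6474 + 58\right) - \frac{4}{9887}\right) + 108 = \left(-6416 - \frac{4}{9887}\right) + 108 = - \frac{63434996}{9887} + 108 = - \frac{62367200}{9887}$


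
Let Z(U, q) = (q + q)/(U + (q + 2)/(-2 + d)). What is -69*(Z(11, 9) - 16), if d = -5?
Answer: 10695/11 ≈ 972.27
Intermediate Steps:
Z(U, q) = 2*q/(-2/7 + U - q/7) (Z(U, q) = (q + q)/(U + (q + 2)/(-2 - 5)) = (2*q)/(U + (2 + q)/(-7)) = (2*q)/(U + (2 + q)*(-1/7)) = (2*q)/(U + (-2/7 - q/7)) = (2*q)/(-2/7 + U - q/7) = 2*q/(-2/7 + U - q/7))
-69*(Z(11, 9) - 16) = -69*(-14*9/(2 + 9 - 7*11) - 16) = -69*(-14*9/(2 + 9 - 77) - 16) = -69*(-14*9/(-66) - 16) = -69*(-14*9*(-1/66) - 16) = -69*(21/11 - 16) = -69*(-155/11) = 10695/11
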